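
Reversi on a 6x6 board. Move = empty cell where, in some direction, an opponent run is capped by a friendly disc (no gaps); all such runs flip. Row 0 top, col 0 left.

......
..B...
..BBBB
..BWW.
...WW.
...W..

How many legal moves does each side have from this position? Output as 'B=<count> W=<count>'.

-- B to move --
(3,5): flips 2 -> legal
(4,2): flips 1 -> legal
(4,5): flips 1 -> legal
(5,2): flips 2 -> legal
(5,4): flips 3 -> legal
(5,5): flips 2 -> legal
B mobility = 6
-- W to move --
(0,1): flips 2 -> legal
(0,2): no bracket -> illegal
(0,3): no bracket -> illegal
(1,1): flips 1 -> legal
(1,3): flips 1 -> legal
(1,4): flips 1 -> legal
(1,5): flips 1 -> legal
(2,1): flips 1 -> legal
(3,1): flips 1 -> legal
(3,5): no bracket -> illegal
(4,1): no bracket -> illegal
(4,2): no bracket -> illegal
W mobility = 7

Answer: B=6 W=7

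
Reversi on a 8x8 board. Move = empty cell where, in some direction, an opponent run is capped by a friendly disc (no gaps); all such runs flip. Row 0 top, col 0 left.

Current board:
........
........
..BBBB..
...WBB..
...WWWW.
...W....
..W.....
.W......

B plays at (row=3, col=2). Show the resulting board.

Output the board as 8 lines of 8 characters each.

Answer: ........
........
..BBBB..
..BBBB..
...WWWW.
...W....
..W.....
.W......

Derivation:
Place B at (3,2); scan 8 dirs for brackets.
Dir NW: first cell '.' (not opp) -> no flip
Dir N: first cell 'B' (not opp) -> no flip
Dir NE: first cell 'B' (not opp) -> no flip
Dir W: first cell '.' (not opp) -> no flip
Dir E: opp run (3,3) capped by B -> flip
Dir SW: first cell '.' (not opp) -> no flip
Dir S: first cell '.' (not opp) -> no flip
Dir SE: opp run (4,3), next='.' -> no flip
All flips: (3,3)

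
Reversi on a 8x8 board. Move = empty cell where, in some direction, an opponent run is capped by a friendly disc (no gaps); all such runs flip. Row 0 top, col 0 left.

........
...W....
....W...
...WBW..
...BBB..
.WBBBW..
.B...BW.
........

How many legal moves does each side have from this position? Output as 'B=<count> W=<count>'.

Answer: B=12 W=5

Derivation:
-- B to move --
(0,2): no bracket -> illegal
(0,3): no bracket -> illegal
(0,4): no bracket -> illegal
(1,2): no bracket -> illegal
(1,4): flips 1 -> legal
(1,5): no bracket -> illegal
(2,2): flips 1 -> legal
(2,3): flips 1 -> legal
(2,5): flips 1 -> legal
(2,6): flips 1 -> legal
(3,2): flips 1 -> legal
(3,6): flips 1 -> legal
(4,0): no bracket -> illegal
(4,1): flips 1 -> legal
(4,2): no bracket -> illegal
(4,6): no bracket -> illegal
(5,0): flips 1 -> legal
(5,6): flips 1 -> legal
(5,7): no bracket -> illegal
(6,0): no bracket -> illegal
(6,2): no bracket -> illegal
(6,4): no bracket -> illegal
(6,7): flips 1 -> legal
(7,5): no bracket -> illegal
(7,6): no bracket -> illegal
(7,7): flips 2 -> legal
B mobility = 12
-- W to move --
(2,3): no bracket -> illegal
(2,5): no bracket -> illegal
(3,2): no bracket -> illegal
(3,6): no bracket -> illegal
(4,1): no bracket -> illegal
(4,2): no bracket -> illegal
(4,6): no bracket -> illegal
(5,0): no bracket -> illegal
(5,6): no bracket -> illegal
(6,0): no bracket -> illegal
(6,2): flips 2 -> legal
(6,3): flips 2 -> legal
(6,4): flips 4 -> legal
(7,0): no bracket -> illegal
(7,1): flips 1 -> legal
(7,2): no bracket -> illegal
(7,4): no bracket -> illegal
(7,5): flips 1 -> legal
(7,6): no bracket -> illegal
W mobility = 5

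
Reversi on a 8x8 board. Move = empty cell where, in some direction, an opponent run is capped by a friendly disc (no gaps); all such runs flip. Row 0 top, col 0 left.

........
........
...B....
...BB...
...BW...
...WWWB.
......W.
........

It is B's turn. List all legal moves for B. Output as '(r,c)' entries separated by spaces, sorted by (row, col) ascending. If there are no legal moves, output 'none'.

(3,5): no bracket -> illegal
(4,2): no bracket -> illegal
(4,5): flips 1 -> legal
(4,6): no bracket -> illegal
(5,2): flips 3 -> legal
(5,7): no bracket -> illegal
(6,2): no bracket -> illegal
(6,3): flips 1 -> legal
(6,4): flips 2 -> legal
(6,5): flips 1 -> legal
(6,7): no bracket -> illegal
(7,5): no bracket -> illegal
(7,6): flips 1 -> legal
(7,7): flips 3 -> legal

Answer: (4,5) (5,2) (6,3) (6,4) (6,5) (7,6) (7,7)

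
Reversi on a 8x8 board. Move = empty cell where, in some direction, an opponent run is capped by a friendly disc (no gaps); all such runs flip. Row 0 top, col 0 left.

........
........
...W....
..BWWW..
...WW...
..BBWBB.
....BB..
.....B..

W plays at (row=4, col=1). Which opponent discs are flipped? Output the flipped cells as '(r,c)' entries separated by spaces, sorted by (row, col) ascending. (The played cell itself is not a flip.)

Dir NW: first cell '.' (not opp) -> no flip
Dir N: first cell '.' (not opp) -> no flip
Dir NE: opp run (3,2) capped by W -> flip
Dir W: first cell '.' (not opp) -> no flip
Dir E: first cell '.' (not opp) -> no flip
Dir SW: first cell '.' (not opp) -> no flip
Dir S: first cell '.' (not opp) -> no flip
Dir SE: opp run (5,2), next='.' -> no flip

Answer: (3,2)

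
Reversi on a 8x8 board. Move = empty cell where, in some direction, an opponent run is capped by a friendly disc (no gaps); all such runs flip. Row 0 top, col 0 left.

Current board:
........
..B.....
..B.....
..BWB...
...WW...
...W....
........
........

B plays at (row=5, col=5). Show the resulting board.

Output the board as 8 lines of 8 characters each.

Place B at (5,5); scan 8 dirs for brackets.
Dir NW: opp run (4,4) (3,3) capped by B -> flip
Dir N: first cell '.' (not opp) -> no flip
Dir NE: first cell '.' (not opp) -> no flip
Dir W: first cell '.' (not opp) -> no flip
Dir E: first cell '.' (not opp) -> no flip
Dir SW: first cell '.' (not opp) -> no flip
Dir S: first cell '.' (not opp) -> no flip
Dir SE: first cell '.' (not opp) -> no flip
All flips: (3,3) (4,4)

Answer: ........
..B.....
..B.....
..BBB...
...WB...
...W.B..
........
........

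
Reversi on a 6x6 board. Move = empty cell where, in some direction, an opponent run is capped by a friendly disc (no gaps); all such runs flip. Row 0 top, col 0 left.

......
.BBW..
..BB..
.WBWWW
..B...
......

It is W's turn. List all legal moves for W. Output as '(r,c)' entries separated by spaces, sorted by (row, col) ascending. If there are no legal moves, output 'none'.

(0,0): flips 2 -> legal
(0,1): flips 2 -> legal
(0,2): no bracket -> illegal
(0,3): no bracket -> illegal
(1,0): flips 2 -> legal
(1,4): no bracket -> illegal
(2,0): no bracket -> illegal
(2,1): no bracket -> illegal
(2,4): no bracket -> illegal
(4,1): no bracket -> illegal
(4,3): no bracket -> illegal
(5,1): flips 1 -> legal
(5,2): no bracket -> illegal
(5,3): flips 1 -> legal

Answer: (0,0) (0,1) (1,0) (5,1) (5,3)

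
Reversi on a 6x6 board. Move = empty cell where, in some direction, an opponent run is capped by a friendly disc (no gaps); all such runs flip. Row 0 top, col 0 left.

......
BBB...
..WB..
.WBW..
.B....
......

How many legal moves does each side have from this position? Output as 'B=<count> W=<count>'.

-- B to move --
(1,3): no bracket -> illegal
(2,0): no bracket -> illegal
(2,1): flips 2 -> legal
(2,4): no bracket -> illegal
(3,0): flips 1 -> legal
(3,4): flips 1 -> legal
(4,0): no bracket -> illegal
(4,2): no bracket -> illegal
(4,3): flips 1 -> legal
(4,4): flips 2 -> legal
B mobility = 5
-- W to move --
(0,0): flips 1 -> legal
(0,1): no bracket -> illegal
(0,2): flips 1 -> legal
(0,3): no bracket -> illegal
(1,3): flips 1 -> legal
(1,4): no bracket -> illegal
(2,0): no bracket -> illegal
(2,1): no bracket -> illegal
(2,4): flips 1 -> legal
(3,0): no bracket -> illegal
(3,4): no bracket -> illegal
(4,0): no bracket -> illegal
(4,2): flips 1 -> legal
(4,3): no bracket -> illegal
(5,0): no bracket -> illegal
(5,1): flips 1 -> legal
(5,2): no bracket -> illegal
W mobility = 6

Answer: B=5 W=6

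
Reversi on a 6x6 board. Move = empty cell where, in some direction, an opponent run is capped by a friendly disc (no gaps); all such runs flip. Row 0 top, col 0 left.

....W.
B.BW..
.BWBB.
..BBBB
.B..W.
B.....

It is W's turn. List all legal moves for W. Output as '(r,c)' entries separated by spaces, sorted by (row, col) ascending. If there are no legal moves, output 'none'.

Answer: (0,2) (1,1) (1,4) (2,0) (2,5) (4,2) (4,3)

Derivation:
(0,0): no bracket -> illegal
(0,1): no bracket -> illegal
(0,2): flips 1 -> legal
(0,3): no bracket -> illegal
(1,1): flips 1 -> legal
(1,4): flips 2 -> legal
(1,5): no bracket -> illegal
(2,0): flips 1 -> legal
(2,5): flips 2 -> legal
(3,0): no bracket -> illegal
(3,1): no bracket -> illegal
(4,0): no bracket -> illegal
(4,2): flips 1 -> legal
(4,3): flips 2 -> legal
(4,5): no bracket -> illegal
(5,1): no bracket -> illegal
(5,2): no bracket -> illegal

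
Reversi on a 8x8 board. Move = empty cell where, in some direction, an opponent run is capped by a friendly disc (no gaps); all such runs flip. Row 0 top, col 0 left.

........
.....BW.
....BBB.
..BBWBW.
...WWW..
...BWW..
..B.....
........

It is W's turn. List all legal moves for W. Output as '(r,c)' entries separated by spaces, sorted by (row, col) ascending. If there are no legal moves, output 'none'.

(0,4): no bracket -> illegal
(0,5): flips 3 -> legal
(0,6): no bracket -> illegal
(1,3): no bracket -> illegal
(1,4): flips 3 -> legal
(1,7): flips 2 -> legal
(2,1): flips 1 -> legal
(2,2): flips 1 -> legal
(2,3): flips 1 -> legal
(2,7): no bracket -> illegal
(3,1): flips 2 -> legal
(3,7): no bracket -> illegal
(4,1): no bracket -> illegal
(4,2): no bracket -> illegal
(4,6): no bracket -> illegal
(5,1): no bracket -> illegal
(5,2): flips 1 -> legal
(6,1): no bracket -> illegal
(6,3): flips 1 -> legal
(6,4): no bracket -> illegal
(7,1): flips 2 -> legal
(7,2): no bracket -> illegal
(7,3): no bracket -> illegal

Answer: (0,5) (1,4) (1,7) (2,1) (2,2) (2,3) (3,1) (5,2) (6,3) (7,1)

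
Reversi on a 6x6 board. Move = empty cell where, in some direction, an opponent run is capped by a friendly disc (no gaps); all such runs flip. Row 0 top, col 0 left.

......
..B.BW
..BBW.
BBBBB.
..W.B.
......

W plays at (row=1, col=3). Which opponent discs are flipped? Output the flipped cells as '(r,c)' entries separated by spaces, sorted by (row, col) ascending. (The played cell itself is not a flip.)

Dir NW: first cell '.' (not opp) -> no flip
Dir N: first cell '.' (not opp) -> no flip
Dir NE: first cell '.' (not opp) -> no flip
Dir W: opp run (1,2), next='.' -> no flip
Dir E: opp run (1,4) capped by W -> flip
Dir SW: opp run (2,2) (3,1), next='.' -> no flip
Dir S: opp run (2,3) (3,3), next='.' -> no flip
Dir SE: first cell 'W' (not opp) -> no flip

Answer: (1,4)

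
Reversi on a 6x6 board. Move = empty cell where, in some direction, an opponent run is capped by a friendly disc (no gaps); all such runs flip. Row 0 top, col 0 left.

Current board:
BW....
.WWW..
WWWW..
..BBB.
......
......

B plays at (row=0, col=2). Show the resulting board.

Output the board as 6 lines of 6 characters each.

Place B at (0,2); scan 8 dirs for brackets.
Dir NW: edge -> no flip
Dir N: edge -> no flip
Dir NE: edge -> no flip
Dir W: opp run (0,1) capped by B -> flip
Dir E: first cell '.' (not opp) -> no flip
Dir SW: opp run (1,1) (2,0), next=edge -> no flip
Dir S: opp run (1,2) (2,2) capped by B -> flip
Dir SE: opp run (1,3), next='.' -> no flip
All flips: (0,1) (1,2) (2,2)

Answer: BBB...
.WBW..
WWBW..
..BBB.
......
......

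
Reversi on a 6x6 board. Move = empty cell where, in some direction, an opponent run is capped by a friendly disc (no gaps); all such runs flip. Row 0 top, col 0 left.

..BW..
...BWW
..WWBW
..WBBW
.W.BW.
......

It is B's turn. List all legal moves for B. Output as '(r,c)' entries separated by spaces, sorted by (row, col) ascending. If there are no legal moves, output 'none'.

(0,4): flips 2 -> legal
(0,5): no bracket -> illegal
(1,1): flips 1 -> legal
(1,2): flips 1 -> legal
(2,1): flips 3 -> legal
(3,0): no bracket -> illegal
(3,1): flips 2 -> legal
(4,0): no bracket -> illegal
(4,2): no bracket -> illegal
(4,5): flips 1 -> legal
(5,0): no bracket -> illegal
(5,1): no bracket -> illegal
(5,2): no bracket -> illegal
(5,3): no bracket -> illegal
(5,4): flips 1 -> legal
(5,5): flips 1 -> legal

Answer: (0,4) (1,1) (1,2) (2,1) (3,1) (4,5) (5,4) (5,5)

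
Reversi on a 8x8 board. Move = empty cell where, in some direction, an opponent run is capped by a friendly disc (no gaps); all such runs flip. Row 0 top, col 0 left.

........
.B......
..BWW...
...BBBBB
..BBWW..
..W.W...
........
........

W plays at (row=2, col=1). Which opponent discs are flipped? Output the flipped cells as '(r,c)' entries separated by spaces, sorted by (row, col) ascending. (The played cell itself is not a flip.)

Answer: (2,2)

Derivation:
Dir NW: first cell '.' (not opp) -> no flip
Dir N: opp run (1,1), next='.' -> no flip
Dir NE: first cell '.' (not opp) -> no flip
Dir W: first cell '.' (not opp) -> no flip
Dir E: opp run (2,2) capped by W -> flip
Dir SW: first cell '.' (not opp) -> no flip
Dir S: first cell '.' (not opp) -> no flip
Dir SE: first cell '.' (not opp) -> no flip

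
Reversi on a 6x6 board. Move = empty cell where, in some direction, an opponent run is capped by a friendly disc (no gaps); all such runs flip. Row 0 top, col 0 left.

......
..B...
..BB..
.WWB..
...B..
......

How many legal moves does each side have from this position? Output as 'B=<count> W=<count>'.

-- B to move --
(2,0): no bracket -> illegal
(2,1): flips 1 -> legal
(3,0): flips 2 -> legal
(4,0): flips 1 -> legal
(4,1): flips 1 -> legal
(4,2): flips 1 -> legal
B mobility = 5
-- W to move --
(0,1): no bracket -> illegal
(0,2): flips 2 -> legal
(0,3): no bracket -> illegal
(1,1): no bracket -> illegal
(1,3): flips 1 -> legal
(1,4): flips 1 -> legal
(2,1): no bracket -> illegal
(2,4): no bracket -> illegal
(3,4): flips 1 -> legal
(4,2): no bracket -> illegal
(4,4): no bracket -> illegal
(5,2): no bracket -> illegal
(5,3): no bracket -> illegal
(5,4): flips 1 -> legal
W mobility = 5

Answer: B=5 W=5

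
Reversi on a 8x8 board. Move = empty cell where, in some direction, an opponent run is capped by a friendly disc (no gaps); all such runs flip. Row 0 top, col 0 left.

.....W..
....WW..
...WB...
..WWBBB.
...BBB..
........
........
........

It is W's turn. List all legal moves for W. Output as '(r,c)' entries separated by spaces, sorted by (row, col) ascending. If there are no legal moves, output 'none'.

Answer: (2,5) (3,7) (5,3) (5,4) (5,5) (5,6)

Derivation:
(1,3): no bracket -> illegal
(2,5): flips 1 -> legal
(2,6): no bracket -> illegal
(2,7): no bracket -> illegal
(3,7): flips 3 -> legal
(4,2): no bracket -> illegal
(4,6): no bracket -> illegal
(4,7): no bracket -> illegal
(5,2): no bracket -> illegal
(5,3): flips 1 -> legal
(5,4): flips 4 -> legal
(5,5): flips 1 -> legal
(5,6): flips 2 -> legal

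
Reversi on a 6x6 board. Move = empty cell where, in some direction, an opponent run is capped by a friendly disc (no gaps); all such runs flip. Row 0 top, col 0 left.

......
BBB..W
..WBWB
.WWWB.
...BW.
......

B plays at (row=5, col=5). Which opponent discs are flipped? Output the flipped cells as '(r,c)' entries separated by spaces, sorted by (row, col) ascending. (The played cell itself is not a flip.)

Answer: (2,2) (3,3) (4,4)

Derivation:
Dir NW: opp run (4,4) (3,3) (2,2) capped by B -> flip
Dir N: first cell '.' (not opp) -> no flip
Dir NE: edge -> no flip
Dir W: first cell '.' (not opp) -> no flip
Dir E: edge -> no flip
Dir SW: edge -> no flip
Dir S: edge -> no flip
Dir SE: edge -> no flip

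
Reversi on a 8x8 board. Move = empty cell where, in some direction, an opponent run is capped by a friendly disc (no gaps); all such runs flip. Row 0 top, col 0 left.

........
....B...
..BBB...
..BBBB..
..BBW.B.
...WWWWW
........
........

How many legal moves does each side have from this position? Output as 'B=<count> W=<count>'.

-- B to move --
(4,5): flips 1 -> legal
(4,7): no bracket -> illegal
(5,2): no bracket -> illegal
(6,2): flips 2 -> legal
(6,3): flips 1 -> legal
(6,4): flips 4 -> legal
(6,5): flips 1 -> legal
(6,6): flips 3 -> legal
(6,7): no bracket -> illegal
B mobility = 6
-- W to move --
(0,3): no bracket -> illegal
(0,4): flips 3 -> legal
(0,5): no bracket -> illegal
(1,1): flips 2 -> legal
(1,2): no bracket -> illegal
(1,3): flips 6 -> legal
(1,5): no bracket -> illegal
(2,1): flips 2 -> legal
(2,5): no bracket -> illegal
(2,6): flips 1 -> legal
(3,1): flips 1 -> legal
(3,6): flips 1 -> legal
(3,7): flips 1 -> legal
(4,1): flips 2 -> legal
(4,5): no bracket -> illegal
(4,7): no bracket -> illegal
(5,1): no bracket -> illegal
(5,2): no bracket -> illegal
W mobility = 9

Answer: B=6 W=9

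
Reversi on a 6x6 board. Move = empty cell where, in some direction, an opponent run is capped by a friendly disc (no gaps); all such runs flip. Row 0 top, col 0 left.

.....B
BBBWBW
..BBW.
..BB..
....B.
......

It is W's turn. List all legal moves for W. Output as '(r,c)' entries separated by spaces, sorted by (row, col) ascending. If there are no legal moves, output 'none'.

(0,0): no bracket -> illegal
(0,1): no bracket -> illegal
(0,2): no bracket -> illegal
(0,3): no bracket -> illegal
(0,4): flips 1 -> legal
(2,0): no bracket -> illegal
(2,1): flips 2 -> legal
(2,5): no bracket -> illegal
(3,1): flips 1 -> legal
(3,4): no bracket -> illegal
(3,5): no bracket -> illegal
(4,1): no bracket -> illegal
(4,2): flips 1 -> legal
(4,3): flips 2 -> legal
(4,5): no bracket -> illegal
(5,3): no bracket -> illegal
(5,4): no bracket -> illegal
(5,5): no bracket -> illegal

Answer: (0,4) (2,1) (3,1) (4,2) (4,3)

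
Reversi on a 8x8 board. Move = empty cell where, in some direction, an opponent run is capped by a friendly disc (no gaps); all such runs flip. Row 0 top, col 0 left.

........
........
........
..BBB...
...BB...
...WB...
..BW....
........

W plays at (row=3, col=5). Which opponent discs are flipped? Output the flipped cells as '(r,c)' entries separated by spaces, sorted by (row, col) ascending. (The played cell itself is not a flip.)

Dir NW: first cell '.' (not opp) -> no flip
Dir N: first cell '.' (not opp) -> no flip
Dir NE: first cell '.' (not opp) -> no flip
Dir W: opp run (3,4) (3,3) (3,2), next='.' -> no flip
Dir E: first cell '.' (not opp) -> no flip
Dir SW: opp run (4,4) capped by W -> flip
Dir S: first cell '.' (not opp) -> no flip
Dir SE: first cell '.' (not opp) -> no flip

Answer: (4,4)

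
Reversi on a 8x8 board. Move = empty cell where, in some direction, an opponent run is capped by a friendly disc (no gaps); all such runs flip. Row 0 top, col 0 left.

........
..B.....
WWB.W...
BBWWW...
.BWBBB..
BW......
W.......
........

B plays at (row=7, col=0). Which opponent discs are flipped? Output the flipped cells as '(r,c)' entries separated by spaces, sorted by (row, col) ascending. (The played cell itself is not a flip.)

Answer: (6,0)

Derivation:
Dir NW: edge -> no flip
Dir N: opp run (6,0) capped by B -> flip
Dir NE: first cell '.' (not opp) -> no flip
Dir W: edge -> no flip
Dir E: first cell '.' (not opp) -> no flip
Dir SW: edge -> no flip
Dir S: edge -> no flip
Dir SE: edge -> no flip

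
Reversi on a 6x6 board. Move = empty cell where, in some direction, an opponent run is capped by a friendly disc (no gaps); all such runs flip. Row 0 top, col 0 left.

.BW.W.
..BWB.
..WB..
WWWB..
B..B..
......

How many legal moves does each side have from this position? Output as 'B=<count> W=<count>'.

-- B to move --
(0,3): flips 2 -> legal
(0,5): no bracket -> illegal
(1,1): flips 1 -> legal
(1,5): no bracket -> illegal
(2,0): flips 1 -> legal
(2,1): flips 2 -> legal
(2,4): no bracket -> illegal
(4,1): flips 1 -> legal
(4,2): flips 2 -> legal
B mobility = 6
-- W to move --
(0,0): flips 1 -> legal
(0,3): no bracket -> illegal
(0,5): flips 2 -> legal
(1,0): no bracket -> illegal
(1,1): flips 1 -> legal
(1,5): flips 1 -> legal
(2,1): no bracket -> illegal
(2,4): flips 2 -> legal
(2,5): no bracket -> illegal
(3,4): flips 1 -> legal
(4,1): no bracket -> illegal
(4,2): no bracket -> illegal
(4,4): flips 1 -> legal
(5,0): flips 1 -> legal
(5,1): no bracket -> illegal
(5,2): no bracket -> illegal
(5,3): flips 3 -> legal
(5,4): flips 1 -> legal
W mobility = 10

Answer: B=6 W=10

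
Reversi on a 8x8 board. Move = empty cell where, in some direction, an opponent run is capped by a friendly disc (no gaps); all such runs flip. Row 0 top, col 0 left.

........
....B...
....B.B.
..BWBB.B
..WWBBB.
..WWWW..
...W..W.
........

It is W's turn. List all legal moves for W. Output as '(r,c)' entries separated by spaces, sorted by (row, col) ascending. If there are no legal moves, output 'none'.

Answer: (0,4) (1,5) (1,7) (2,1) (2,2) (2,5) (3,1) (3,6) (4,7)

Derivation:
(0,3): no bracket -> illegal
(0,4): flips 4 -> legal
(0,5): no bracket -> illegal
(1,3): no bracket -> illegal
(1,5): flips 1 -> legal
(1,6): no bracket -> illegal
(1,7): flips 3 -> legal
(2,1): flips 1 -> legal
(2,2): flips 1 -> legal
(2,3): no bracket -> illegal
(2,5): flips 3 -> legal
(2,7): no bracket -> illegal
(3,1): flips 1 -> legal
(3,6): flips 3 -> legal
(4,1): no bracket -> illegal
(4,7): flips 3 -> legal
(5,6): no bracket -> illegal
(5,7): no bracket -> illegal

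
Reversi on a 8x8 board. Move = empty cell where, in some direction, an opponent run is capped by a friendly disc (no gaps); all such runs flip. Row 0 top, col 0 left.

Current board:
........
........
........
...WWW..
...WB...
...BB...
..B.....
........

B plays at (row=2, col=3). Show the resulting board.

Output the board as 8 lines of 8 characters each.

Place B at (2,3); scan 8 dirs for brackets.
Dir NW: first cell '.' (not opp) -> no flip
Dir N: first cell '.' (not opp) -> no flip
Dir NE: first cell '.' (not opp) -> no flip
Dir W: first cell '.' (not opp) -> no flip
Dir E: first cell '.' (not opp) -> no flip
Dir SW: first cell '.' (not opp) -> no flip
Dir S: opp run (3,3) (4,3) capped by B -> flip
Dir SE: opp run (3,4), next='.' -> no flip
All flips: (3,3) (4,3)

Answer: ........
........
...B....
...BWW..
...BB...
...BB...
..B.....
........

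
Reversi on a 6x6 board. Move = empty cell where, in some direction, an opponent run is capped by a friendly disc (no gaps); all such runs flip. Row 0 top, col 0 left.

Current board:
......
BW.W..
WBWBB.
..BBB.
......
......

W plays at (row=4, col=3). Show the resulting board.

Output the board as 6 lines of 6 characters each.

Place W at (4,3); scan 8 dirs for brackets.
Dir NW: opp run (3,2) (2,1) (1,0), next=edge -> no flip
Dir N: opp run (3,3) (2,3) capped by W -> flip
Dir NE: opp run (3,4), next='.' -> no flip
Dir W: first cell '.' (not opp) -> no flip
Dir E: first cell '.' (not opp) -> no flip
Dir SW: first cell '.' (not opp) -> no flip
Dir S: first cell '.' (not opp) -> no flip
Dir SE: first cell '.' (not opp) -> no flip
All flips: (2,3) (3,3)

Answer: ......
BW.W..
WBWWB.
..BWB.
...W..
......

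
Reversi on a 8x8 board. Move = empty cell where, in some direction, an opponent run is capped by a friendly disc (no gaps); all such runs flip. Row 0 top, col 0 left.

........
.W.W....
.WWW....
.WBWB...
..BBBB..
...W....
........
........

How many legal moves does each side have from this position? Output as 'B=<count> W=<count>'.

Answer: B=11 W=7

Derivation:
-- B to move --
(0,0): flips 3 -> legal
(0,1): no bracket -> illegal
(0,2): no bracket -> illegal
(0,3): flips 3 -> legal
(0,4): no bracket -> illegal
(1,0): flips 1 -> legal
(1,2): flips 2 -> legal
(1,4): flips 1 -> legal
(2,0): flips 1 -> legal
(2,4): flips 1 -> legal
(3,0): flips 1 -> legal
(4,0): no bracket -> illegal
(4,1): no bracket -> illegal
(5,2): no bracket -> illegal
(5,4): no bracket -> illegal
(6,2): flips 1 -> legal
(6,3): flips 1 -> legal
(6,4): flips 1 -> legal
B mobility = 11
-- W to move --
(2,4): no bracket -> illegal
(2,5): no bracket -> illegal
(3,5): flips 2 -> legal
(3,6): no bracket -> illegal
(4,1): flips 1 -> legal
(4,6): no bracket -> illegal
(5,1): flips 1 -> legal
(5,2): flips 2 -> legal
(5,4): flips 2 -> legal
(5,5): flips 1 -> legal
(5,6): flips 2 -> legal
W mobility = 7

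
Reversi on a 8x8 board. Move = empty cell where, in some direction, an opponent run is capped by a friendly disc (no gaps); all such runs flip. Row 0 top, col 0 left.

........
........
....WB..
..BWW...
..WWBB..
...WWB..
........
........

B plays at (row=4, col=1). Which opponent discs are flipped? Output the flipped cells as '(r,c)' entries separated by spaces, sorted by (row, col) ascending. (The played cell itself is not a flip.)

Dir NW: first cell '.' (not opp) -> no flip
Dir N: first cell '.' (not opp) -> no flip
Dir NE: first cell 'B' (not opp) -> no flip
Dir W: first cell '.' (not opp) -> no flip
Dir E: opp run (4,2) (4,3) capped by B -> flip
Dir SW: first cell '.' (not opp) -> no flip
Dir S: first cell '.' (not opp) -> no flip
Dir SE: first cell '.' (not opp) -> no flip

Answer: (4,2) (4,3)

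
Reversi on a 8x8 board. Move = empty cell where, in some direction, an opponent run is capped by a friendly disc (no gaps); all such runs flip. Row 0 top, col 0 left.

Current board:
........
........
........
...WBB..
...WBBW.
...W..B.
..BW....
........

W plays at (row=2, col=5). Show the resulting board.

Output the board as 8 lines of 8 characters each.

Answer: ........
........
.....W..
...WWB..
...WBBW.
...W..B.
..BW....
........

Derivation:
Place W at (2,5); scan 8 dirs for brackets.
Dir NW: first cell '.' (not opp) -> no flip
Dir N: first cell '.' (not opp) -> no flip
Dir NE: first cell '.' (not opp) -> no flip
Dir W: first cell '.' (not opp) -> no flip
Dir E: first cell '.' (not opp) -> no flip
Dir SW: opp run (3,4) capped by W -> flip
Dir S: opp run (3,5) (4,5), next='.' -> no flip
Dir SE: first cell '.' (not opp) -> no flip
All flips: (3,4)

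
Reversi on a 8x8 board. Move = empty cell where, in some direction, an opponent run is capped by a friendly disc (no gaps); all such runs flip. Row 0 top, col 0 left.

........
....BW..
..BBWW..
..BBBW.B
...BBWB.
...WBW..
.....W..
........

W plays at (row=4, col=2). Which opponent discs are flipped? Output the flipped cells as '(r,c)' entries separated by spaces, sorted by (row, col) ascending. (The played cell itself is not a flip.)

Answer: (3,3) (4,3) (4,4)

Derivation:
Dir NW: first cell '.' (not opp) -> no flip
Dir N: opp run (3,2) (2,2), next='.' -> no flip
Dir NE: opp run (3,3) capped by W -> flip
Dir W: first cell '.' (not opp) -> no flip
Dir E: opp run (4,3) (4,4) capped by W -> flip
Dir SW: first cell '.' (not opp) -> no flip
Dir S: first cell '.' (not opp) -> no flip
Dir SE: first cell 'W' (not opp) -> no flip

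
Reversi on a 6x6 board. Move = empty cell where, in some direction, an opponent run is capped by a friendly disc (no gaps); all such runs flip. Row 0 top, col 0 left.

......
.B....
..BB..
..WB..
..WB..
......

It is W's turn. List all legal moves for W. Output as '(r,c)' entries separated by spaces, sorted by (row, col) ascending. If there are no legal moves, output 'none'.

(0,0): no bracket -> illegal
(0,1): no bracket -> illegal
(0,2): no bracket -> illegal
(1,0): no bracket -> illegal
(1,2): flips 1 -> legal
(1,3): no bracket -> illegal
(1,4): flips 1 -> legal
(2,0): no bracket -> illegal
(2,1): no bracket -> illegal
(2,4): flips 1 -> legal
(3,1): no bracket -> illegal
(3,4): flips 1 -> legal
(4,4): flips 1 -> legal
(5,2): no bracket -> illegal
(5,3): no bracket -> illegal
(5,4): flips 1 -> legal

Answer: (1,2) (1,4) (2,4) (3,4) (4,4) (5,4)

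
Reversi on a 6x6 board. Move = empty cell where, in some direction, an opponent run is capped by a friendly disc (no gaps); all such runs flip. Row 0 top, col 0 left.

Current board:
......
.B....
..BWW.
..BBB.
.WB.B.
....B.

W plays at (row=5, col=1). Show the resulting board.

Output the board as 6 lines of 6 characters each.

Place W at (5,1); scan 8 dirs for brackets.
Dir NW: first cell '.' (not opp) -> no flip
Dir N: first cell 'W' (not opp) -> no flip
Dir NE: opp run (4,2) (3,3) capped by W -> flip
Dir W: first cell '.' (not opp) -> no flip
Dir E: first cell '.' (not opp) -> no flip
Dir SW: edge -> no flip
Dir S: edge -> no flip
Dir SE: edge -> no flip
All flips: (3,3) (4,2)

Answer: ......
.B....
..BWW.
..BWB.
.WW.B.
.W..B.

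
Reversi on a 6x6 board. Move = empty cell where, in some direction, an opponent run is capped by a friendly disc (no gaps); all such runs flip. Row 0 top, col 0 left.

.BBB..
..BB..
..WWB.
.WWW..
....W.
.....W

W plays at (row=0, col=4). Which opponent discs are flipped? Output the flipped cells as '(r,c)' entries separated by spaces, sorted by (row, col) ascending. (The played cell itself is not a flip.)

Answer: (1,3)

Derivation:
Dir NW: edge -> no flip
Dir N: edge -> no flip
Dir NE: edge -> no flip
Dir W: opp run (0,3) (0,2) (0,1), next='.' -> no flip
Dir E: first cell '.' (not opp) -> no flip
Dir SW: opp run (1,3) capped by W -> flip
Dir S: first cell '.' (not opp) -> no flip
Dir SE: first cell '.' (not opp) -> no flip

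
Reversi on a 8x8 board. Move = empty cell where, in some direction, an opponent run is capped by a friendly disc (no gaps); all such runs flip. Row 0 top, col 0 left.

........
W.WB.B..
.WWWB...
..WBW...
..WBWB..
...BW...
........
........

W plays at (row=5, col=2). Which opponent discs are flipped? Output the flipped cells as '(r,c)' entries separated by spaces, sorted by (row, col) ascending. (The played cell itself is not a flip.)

Answer: (4,3) (5,3)

Derivation:
Dir NW: first cell '.' (not opp) -> no flip
Dir N: first cell 'W' (not opp) -> no flip
Dir NE: opp run (4,3) capped by W -> flip
Dir W: first cell '.' (not opp) -> no flip
Dir E: opp run (5,3) capped by W -> flip
Dir SW: first cell '.' (not opp) -> no flip
Dir S: first cell '.' (not opp) -> no flip
Dir SE: first cell '.' (not opp) -> no flip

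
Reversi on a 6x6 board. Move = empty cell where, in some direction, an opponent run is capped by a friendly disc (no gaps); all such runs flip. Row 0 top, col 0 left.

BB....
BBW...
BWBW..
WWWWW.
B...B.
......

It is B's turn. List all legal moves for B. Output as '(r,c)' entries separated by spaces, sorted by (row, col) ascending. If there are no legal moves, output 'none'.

Answer: (0,2) (1,3) (2,4) (4,1) (4,2) (4,3) (4,5)

Derivation:
(0,2): flips 1 -> legal
(0,3): no bracket -> illegal
(1,3): flips 1 -> legal
(1,4): no bracket -> illegal
(2,4): flips 2 -> legal
(2,5): no bracket -> illegal
(3,5): no bracket -> illegal
(4,1): flips 2 -> legal
(4,2): flips 2 -> legal
(4,3): flips 2 -> legal
(4,5): flips 3 -> legal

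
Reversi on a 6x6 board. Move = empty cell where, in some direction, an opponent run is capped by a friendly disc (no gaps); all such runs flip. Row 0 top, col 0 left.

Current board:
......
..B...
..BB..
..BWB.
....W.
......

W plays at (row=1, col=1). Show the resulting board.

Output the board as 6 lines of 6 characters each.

Answer: ......
.WB...
..WB..
..BWB.
....W.
......

Derivation:
Place W at (1,1); scan 8 dirs for brackets.
Dir NW: first cell '.' (not opp) -> no flip
Dir N: first cell '.' (not opp) -> no flip
Dir NE: first cell '.' (not opp) -> no flip
Dir W: first cell '.' (not opp) -> no flip
Dir E: opp run (1,2), next='.' -> no flip
Dir SW: first cell '.' (not opp) -> no flip
Dir S: first cell '.' (not opp) -> no flip
Dir SE: opp run (2,2) capped by W -> flip
All flips: (2,2)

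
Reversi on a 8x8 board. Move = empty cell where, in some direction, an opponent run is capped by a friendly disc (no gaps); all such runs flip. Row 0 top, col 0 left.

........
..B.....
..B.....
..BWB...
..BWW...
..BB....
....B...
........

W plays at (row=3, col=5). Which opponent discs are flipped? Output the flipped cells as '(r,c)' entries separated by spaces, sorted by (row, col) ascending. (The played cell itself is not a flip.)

Answer: (3,4)

Derivation:
Dir NW: first cell '.' (not opp) -> no flip
Dir N: first cell '.' (not opp) -> no flip
Dir NE: first cell '.' (not opp) -> no flip
Dir W: opp run (3,4) capped by W -> flip
Dir E: first cell '.' (not opp) -> no flip
Dir SW: first cell 'W' (not opp) -> no flip
Dir S: first cell '.' (not opp) -> no flip
Dir SE: first cell '.' (not opp) -> no flip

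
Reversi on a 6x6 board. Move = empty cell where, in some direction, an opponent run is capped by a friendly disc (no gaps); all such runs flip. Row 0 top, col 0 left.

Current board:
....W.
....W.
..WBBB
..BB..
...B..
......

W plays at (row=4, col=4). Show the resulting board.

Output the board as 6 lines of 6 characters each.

Place W at (4,4); scan 8 dirs for brackets.
Dir NW: opp run (3,3) capped by W -> flip
Dir N: first cell '.' (not opp) -> no flip
Dir NE: first cell '.' (not opp) -> no flip
Dir W: opp run (4,3), next='.' -> no flip
Dir E: first cell '.' (not opp) -> no flip
Dir SW: first cell '.' (not opp) -> no flip
Dir S: first cell '.' (not opp) -> no flip
Dir SE: first cell '.' (not opp) -> no flip
All flips: (3,3)

Answer: ....W.
....W.
..WBBB
..BW..
...BW.
......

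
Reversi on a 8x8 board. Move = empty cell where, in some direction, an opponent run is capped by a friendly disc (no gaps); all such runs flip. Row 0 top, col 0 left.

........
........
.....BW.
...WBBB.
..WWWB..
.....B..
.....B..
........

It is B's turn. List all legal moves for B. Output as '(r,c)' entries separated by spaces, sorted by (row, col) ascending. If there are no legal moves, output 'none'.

(1,5): no bracket -> illegal
(1,6): flips 1 -> legal
(1,7): flips 1 -> legal
(2,2): flips 2 -> legal
(2,3): no bracket -> illegal
(2,4): no bracket -> illegal
(2,7): flips 1 -> legal
(3,1): no bracket -> illegal
(3,2): flips 1 -> legal
(3,7): no bracket -> illegal
(4,1): flips 3 -> legal
(5,1): no bracket -> illegal
(5,2): flips 1 -> legal
(5,3): flips 1 -> legal
(5,4): flips 1 -> legal

Answer: (1,6) (1,7) (2,2) (2,7) (3,2) (4,1) (5,2) (5,3) (5,4)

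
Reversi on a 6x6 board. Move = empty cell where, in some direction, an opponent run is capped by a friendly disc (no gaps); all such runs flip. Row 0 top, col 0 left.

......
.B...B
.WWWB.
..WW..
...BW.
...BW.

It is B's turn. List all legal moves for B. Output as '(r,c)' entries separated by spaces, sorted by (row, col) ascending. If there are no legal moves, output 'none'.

(1,0): flips 2 -> legal
(1,2): no bracket -> illegal
(1,3): flips 2 -> legal
(1,4): no bracket -> illegal
(2,0): flips 3 -> legal
(3,0): no bracket -> illegal
(3,1): flips 1 -> legal
(3,4): no bracket -> illegal
(3,5): flips 1 -> legal
(4,1): no bracket -> illegal
(4,2): flips 1 -> legal
(4,5): flips 1 -> legal
(5,5): flips 4 -> legal

Answer: (1,0) (1,3) (2,0) (3,1) (3,5) (4,2) (4,5) (5,5)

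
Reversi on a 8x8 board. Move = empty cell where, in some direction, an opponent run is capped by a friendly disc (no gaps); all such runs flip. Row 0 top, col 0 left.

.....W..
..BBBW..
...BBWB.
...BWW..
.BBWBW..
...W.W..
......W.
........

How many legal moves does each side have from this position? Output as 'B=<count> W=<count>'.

-- B to move --
(0,4): flips 1 -> legal
(0,6): flips 1 -> legal
(1,6): flips 1 -> legal
(3,2): no bracket -> illegal
(3,6): flips 3 -> legal
(4,6): flips 2 -> legal
(5,2): no bracket -> illegal
(5,4): no bracket -> illegal
(5,6): flips 2 -> legal
(5,7): no bracket -> illegal
(6,2): flips 1 -> legal
(6,3): flips 2 -> legal
(6,4): flips 1 -> legal
(6,5): no bracket -> illegal
(6,7): no bracket -> illegal
(7,5): no bracket -> illegal
(7,6): no bracket -> illegal
(7,7): flips 2 -> legal
B mobility = 10
-- W to move --
(0,1): flips 2 -> legal
(0,2): flips 2 -> legal
(0,3): flips 4 -> legal
(0,4): flips 2 -> legal
(1,1): flips 3 -> legal
(1,6): no bracket -> illegal
(1,7): flips 1 -> legal
(2,1): no bracket -> illegal
(2,2): flips 4 -> legal
(2,7): flips 1 -> legal
(3,0): no bracket -> illegal
(3,1): flips 1 -> legal
(3,2): flips 3 -> legal
(3,6): no bracket -> illegal
(3,7): flips 1 -> legal
(4,0): flips 2 -> legal
(5,0): no bracket -> illegal
(5,1): flips 3 -> legal
(5,2): no bracket -> illegal
(5,4): flips 1 -> legal
W mobility = 14

Answer: B=10 W=14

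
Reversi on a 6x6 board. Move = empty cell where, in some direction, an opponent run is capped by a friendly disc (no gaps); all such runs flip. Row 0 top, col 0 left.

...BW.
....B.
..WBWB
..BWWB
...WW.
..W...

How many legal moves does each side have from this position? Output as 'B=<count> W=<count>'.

Answer: B=7 W=6

Derivation:
-- B to move --
(0,5): flips 1 -> legal
(1,1): no bracket -> illegal
(1,2): flips 1 -> legal
(1,3): flips 1 -> legal
(1,5): no bracket -> illegal
(2,1): flips 1 -> legal
(3,1): no bracket -> illegal
(4,1): no bracket -> illegal
(4,2): no bracket -> illegal
(4,5): flips 1 -> legal
(5,1): no bracket -> illegal
(5,3): flips 3 -> legal
(5,4): flips 4 -> legal
(5,5): no bracket -> illegal
B mobility = 7
-- W to move --
(0,2): flips 1 -> legal
(0,5): no bracket -> illegal
(1,2): flips 1 -> legal
(1,3): flips 1 -> legal
(1,5): no bracket -> illegal
(2,1): flips 1 -> legal
(3,1): flips 1 -> legal
(4,1): no bracket -> illegal
(4,2): flips 1 -> legal
(4,5): no bracket -> illegal
W mobility = 6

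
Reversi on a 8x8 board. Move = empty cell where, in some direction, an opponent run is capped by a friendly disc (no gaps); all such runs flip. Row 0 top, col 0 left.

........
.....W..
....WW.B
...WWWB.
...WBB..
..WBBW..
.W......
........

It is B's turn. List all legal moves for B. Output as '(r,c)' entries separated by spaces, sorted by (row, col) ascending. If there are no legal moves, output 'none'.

Answer: (0,5) (1,4) (2,2) (2,3) (2,6) (3,2) (4,2) (5,1) (5,6) (6,5) (6,6)

Derivation:
(0,4): no bracket -> illegal
(0,5): flips 3 -> legal
(0,6): no bracket -> illegal
(1,3): no bracket -> illegal
(1,4): flips 3 -> legal
(1,6): no bracket -> illegal
(2,2): flips 1 -> legal
(2,3): flips 3 -> legal
(2,6): flips 1 -> legal
(3,2): flips 4 -> legal
(4,1): no bracket -> illegal
(4,2): flips 1 -> legal
(4,6): no bracket -> illegal
(5,0): no bracket -> illegal
(5,1): flips 1 -> legal
(5,6): flips 1 -> legal
(6,0): no bracket -> illegal
(6,2): no bracket -> illegal
(6,3): no bracket -> illegal
(6,4): no bracket -> illegal
(6,5): flips 1 -> legal
(6,6): flips 1 -> legal
(7,0): no bracket -> illegal
(7,1): no bracket -> illegal
(7,2): no bracket -> illegal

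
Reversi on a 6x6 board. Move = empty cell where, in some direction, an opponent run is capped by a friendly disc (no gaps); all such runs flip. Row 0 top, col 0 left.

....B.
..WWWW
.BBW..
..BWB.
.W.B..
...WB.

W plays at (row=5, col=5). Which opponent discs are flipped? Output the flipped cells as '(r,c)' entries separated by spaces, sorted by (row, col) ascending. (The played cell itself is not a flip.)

Dir NW: first cell '.' (not opp) -> no flip
Dir N: first cell '.' (not opp) -> no flip
Dir NE: edge -> no flip
Dir W: opp run (5,4) capped by W -> flip
Dir E: edge -> no flip
Dir SW: edge -> no flip
Dir S: edge -> no flip
Dir SE: edge -> no flip

Answer: (5,4)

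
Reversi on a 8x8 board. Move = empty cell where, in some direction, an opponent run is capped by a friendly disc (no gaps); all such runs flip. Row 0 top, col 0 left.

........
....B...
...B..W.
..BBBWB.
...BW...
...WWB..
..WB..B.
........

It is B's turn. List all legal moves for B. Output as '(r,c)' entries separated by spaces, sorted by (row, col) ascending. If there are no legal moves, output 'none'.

Answer: (1,6) (4,5) (5,2) (6,1) (6,4) (6,5)

Derivation:
(1,5): no bracket -> illegal
(1,6): flips 1 -> legal
(1,7): no bracket -> illegal
(2,4): no bracket -> illegal
(2,5): no bracket -> illegal
(2,7): no bracket -> illegal
(3,7): no bracket -> illegal
(4,2): no bracket -> illegal
(4,5): flips 2 -> legal
(4,6): no bracket -> illegal
(5,1): no bracket -> illegal
(5,2): flips 2 -> legal
(6,1): flips 1 -> legal
(6,4): flips 2 -> legal
(6,5): flips 1 -> legal
(7,1): no bracket -> illegal
(7,2): no bracket -> illegal
(7,3): no bracket -> illegal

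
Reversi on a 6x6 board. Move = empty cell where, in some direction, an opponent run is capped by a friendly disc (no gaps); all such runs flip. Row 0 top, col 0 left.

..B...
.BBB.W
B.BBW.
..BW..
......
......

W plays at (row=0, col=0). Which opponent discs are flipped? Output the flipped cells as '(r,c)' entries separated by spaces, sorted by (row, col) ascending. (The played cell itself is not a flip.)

Answer: (1,1) (2,2)

Derivation:
Dir NW: edge -> no flip
Dir N: edge -> no flip
Dir NE: edge -> no flip
Dir W: edge -> no flip
Dir E: first cell '.' (not opp) -> no flip
Dir SW: edge -> no flip
Dir S: first cell '.' (not opp) -> no flip
Dir SE: opp run (1,1) (2,2) capped by W -> flip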